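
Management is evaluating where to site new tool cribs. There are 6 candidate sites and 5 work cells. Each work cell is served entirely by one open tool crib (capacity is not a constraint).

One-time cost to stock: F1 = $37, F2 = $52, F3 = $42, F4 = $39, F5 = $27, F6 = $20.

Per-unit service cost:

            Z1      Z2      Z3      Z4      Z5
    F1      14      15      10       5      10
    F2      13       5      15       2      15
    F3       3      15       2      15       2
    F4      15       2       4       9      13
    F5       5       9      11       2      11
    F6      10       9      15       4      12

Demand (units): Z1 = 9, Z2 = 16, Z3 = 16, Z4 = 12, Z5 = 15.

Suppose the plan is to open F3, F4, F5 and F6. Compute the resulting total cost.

Each work cell is assigned to its cheapest site among the open ones.
{F3, F4, F5, F6}: Z1→F3 3·9=27, Z2→F4 2·16=32, Z3→F3 2·16=32, Z4→F5 2·12=24, Z5→F3 2·15=30. Service 145; fixed 128; total 273.

Total cost: 273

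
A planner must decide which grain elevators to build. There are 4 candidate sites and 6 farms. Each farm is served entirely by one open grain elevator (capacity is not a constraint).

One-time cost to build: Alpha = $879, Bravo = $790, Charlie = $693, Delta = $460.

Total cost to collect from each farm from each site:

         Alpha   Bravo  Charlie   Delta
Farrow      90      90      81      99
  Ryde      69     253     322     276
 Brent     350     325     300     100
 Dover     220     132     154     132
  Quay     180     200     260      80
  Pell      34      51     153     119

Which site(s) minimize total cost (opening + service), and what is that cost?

Open Delta only; minimum total cost 1266.

For any fixed open set, each farm goes to its cheapest open site; total = fixed + service.
{Delta}: Farrow→Delta 99, Ryde→Delta 276, Brent→Delta 100, Dover→Delta 132, Quay→Delta 80, Pell→Delta 119. Service 806; fixed 460; total 1266.
{Alpha}: Farrow→Alpha 90, Ryde→Alpha 69, Brent→Alpha 350, Dover→Alpha 220, Quay→Alpha 180, Pell→Alpha 34. Service 943; fixed 879; total 1822.
{Bravo}: service 1051 + fixed 790 = 1841
{Alpha, Bravo, Charlie, Delta}: Farrow→Charlie 81, Ryde→Alpha 69, Brent→Delta 100, Dover→Bravo 132, Quay→Delta 80, Pell→Alpha 34. Service 496; fixed 2822; total 3318.
No other subset beats 1266.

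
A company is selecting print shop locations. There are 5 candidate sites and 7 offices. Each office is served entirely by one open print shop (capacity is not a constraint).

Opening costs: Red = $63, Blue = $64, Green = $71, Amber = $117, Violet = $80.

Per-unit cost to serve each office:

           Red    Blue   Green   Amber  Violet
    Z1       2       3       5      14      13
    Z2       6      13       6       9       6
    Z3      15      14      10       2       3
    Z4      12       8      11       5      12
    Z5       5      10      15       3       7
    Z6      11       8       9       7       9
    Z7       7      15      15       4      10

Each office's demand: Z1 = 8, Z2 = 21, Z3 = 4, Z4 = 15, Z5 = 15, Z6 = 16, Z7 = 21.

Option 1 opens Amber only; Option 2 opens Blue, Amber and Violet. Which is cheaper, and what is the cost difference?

Option 1: {Amber}: Z1→Amber 14·8=112, Z2→Amber 9·21=189, Z3→Amber 2·4=8, Z4→Amber 5·15=75, Z5→Amber 3·15=45, Z6→Amber 7·16=112, Z7→Amber 4·21=84. Service 625; fixed 117; total 742.
Option 2: {Blue, Amber, Violet}: Z1→Blue 3·8=24, Z2→Violet 6·21=126, Z3→Amber 2·4=8, Z4→Amber 5·15=75, Z5→Amber 3·15=45, Z6→Amber 7·16=112, Z7→Amber 4·21=84. Service 474; fixed 261; total 735.
Difference: |742 − 735| = 7.

Option 2 is cheaper by 7.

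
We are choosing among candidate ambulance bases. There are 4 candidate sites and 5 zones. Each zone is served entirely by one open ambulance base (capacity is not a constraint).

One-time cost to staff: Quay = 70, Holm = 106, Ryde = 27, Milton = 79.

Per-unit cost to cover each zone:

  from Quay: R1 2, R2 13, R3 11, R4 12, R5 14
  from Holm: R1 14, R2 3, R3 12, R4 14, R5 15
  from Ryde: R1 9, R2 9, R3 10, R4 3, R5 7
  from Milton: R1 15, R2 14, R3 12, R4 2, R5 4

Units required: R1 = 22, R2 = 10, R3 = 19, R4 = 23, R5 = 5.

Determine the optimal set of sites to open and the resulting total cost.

Open Quay and Ryde; minimum total cost 525.

For any fixed open set, each zone goes to its cheapest open site; total = fixed + service.
{Quay, Ryde}: R1→Quay 2·22=44, R2→Ryde 9·10=90, R3→Ryde 10·19=190, R4→Ryde 3·23=69, R5→Ryde 7·5=35. Service 428; fixed 97; total 525.
{Quay, Ryde, Milton}: R1→Quay 2·22=44, R2→Ryde 9·10=90, R3→Ryde 10·19=190, R4→Milton 2·23=46, R5→Milton 4·5=20. Service 390; fixed 176; total 566.
{Quay, Holm, Ryde}: service 368 + fixed 203 = 571
{Quay, Holm, Ryde, Milton}: service 330 + fixed 282 = 612
No other subset beats 525.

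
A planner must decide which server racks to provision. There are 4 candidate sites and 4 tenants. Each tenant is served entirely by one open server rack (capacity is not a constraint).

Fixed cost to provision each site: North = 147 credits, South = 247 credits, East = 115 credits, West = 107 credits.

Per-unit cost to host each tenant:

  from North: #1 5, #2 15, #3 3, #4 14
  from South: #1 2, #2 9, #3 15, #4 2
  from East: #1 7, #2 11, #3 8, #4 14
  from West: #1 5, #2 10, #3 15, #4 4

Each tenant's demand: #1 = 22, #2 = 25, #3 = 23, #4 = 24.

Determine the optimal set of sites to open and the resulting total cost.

Open North and West; minimum total cost 779.

For any fixed open set, each tenant goes to its cheapest open site; total = fixed + service.
{North, West}: #1→North 5·22=110, #2→West 10·25=250, #3→North 3·23=69, #4→West 4·24=96. Service 525; fixed 254; total 779.
{North, South}: service 386 + fixed 394 = 780
{East, West}: #1→West 5·22=110, #2→West 10·25=250, #3→East 8·23=184, #4→West 4·24=96. Service 640; fixed 222; total 862.
{North, South, East, West}: service 386 + fixed 616 = 1002
No other subset beats 779.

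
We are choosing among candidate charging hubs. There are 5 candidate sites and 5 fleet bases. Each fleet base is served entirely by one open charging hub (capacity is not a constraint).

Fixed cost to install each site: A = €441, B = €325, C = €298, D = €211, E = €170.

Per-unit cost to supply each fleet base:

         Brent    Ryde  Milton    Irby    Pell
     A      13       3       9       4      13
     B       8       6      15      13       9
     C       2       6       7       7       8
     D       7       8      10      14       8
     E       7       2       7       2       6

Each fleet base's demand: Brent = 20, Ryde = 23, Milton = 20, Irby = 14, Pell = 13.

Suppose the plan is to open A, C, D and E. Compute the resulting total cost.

Each fleet base is assigned to its cheapest site among the open ones.
{A, C, D, E}: Brent→C 2·20=40, Ryde→E 2·23=46, Milton→C 7·20=140, Irby→E 2·14=28, Pell→E 6·13=78. Service 332; fixed 1120; total 1452.

Total cost: 1452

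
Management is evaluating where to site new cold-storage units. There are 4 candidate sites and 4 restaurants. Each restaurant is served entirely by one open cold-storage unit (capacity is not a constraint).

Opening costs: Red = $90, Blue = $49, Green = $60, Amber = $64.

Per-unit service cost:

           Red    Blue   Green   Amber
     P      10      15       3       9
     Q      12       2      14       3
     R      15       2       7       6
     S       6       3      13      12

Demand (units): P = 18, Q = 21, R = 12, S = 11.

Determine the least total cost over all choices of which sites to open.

For any fixed open set, each restaurant goes to its cheapest open site; total = fixed + service.
{Blue, Green}: P→Green 3·18=54, Q→Blue 2·21=42, R→Blue 2·12=24, S→Blue 3·11=33. Service 153; fixed 109; total 262.
{Blue, Green, Amber}: service 153 + fixed 173 = 326
{Red, Blue, Green}: service 153 + fixed 199 = 352
{Red, Blue, Green, Amber}: P→Green 3·18=54, Q→Blue 2·21=42, R→Blue 2·12=24, S→Blue 3·11=33. Service 153; fixed 263; total 416.
No other subset beats 262.

Minimum total cost: 262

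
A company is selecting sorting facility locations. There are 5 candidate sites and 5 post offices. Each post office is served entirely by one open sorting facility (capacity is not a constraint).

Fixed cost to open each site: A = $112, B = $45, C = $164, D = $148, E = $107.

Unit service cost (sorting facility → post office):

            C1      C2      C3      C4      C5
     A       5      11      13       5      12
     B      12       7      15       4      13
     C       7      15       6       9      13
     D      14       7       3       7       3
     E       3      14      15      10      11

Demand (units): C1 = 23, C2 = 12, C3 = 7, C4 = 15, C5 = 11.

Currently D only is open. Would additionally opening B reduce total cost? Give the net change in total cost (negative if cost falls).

Yes — net change −46 (cost falls by 46).

Current service cost with {D}: 565.
Adding B: each post office re-picks its cheapest; new service cost 474, saving 91.
Extra fixed cost: 45. Net change = 45 − 91 = -46.
(Totals: 713 → 667.)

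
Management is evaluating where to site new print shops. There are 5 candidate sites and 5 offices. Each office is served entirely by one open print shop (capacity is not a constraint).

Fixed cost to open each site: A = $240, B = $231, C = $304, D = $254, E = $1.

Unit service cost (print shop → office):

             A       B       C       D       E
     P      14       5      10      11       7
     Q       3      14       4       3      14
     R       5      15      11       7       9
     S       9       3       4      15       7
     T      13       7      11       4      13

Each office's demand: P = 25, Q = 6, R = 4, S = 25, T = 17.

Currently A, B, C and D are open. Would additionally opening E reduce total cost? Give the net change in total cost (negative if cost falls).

Current service cost with {A, B, C, D}: 306.
Adding E: each office re-picks its cheapest; new service cost 306, saving 0.
Extra fixed cost: 1. Net change = 1 − 0 = 1.
(Totals: 1335 → 1336.)

No — net change +1 (cost rises by 1).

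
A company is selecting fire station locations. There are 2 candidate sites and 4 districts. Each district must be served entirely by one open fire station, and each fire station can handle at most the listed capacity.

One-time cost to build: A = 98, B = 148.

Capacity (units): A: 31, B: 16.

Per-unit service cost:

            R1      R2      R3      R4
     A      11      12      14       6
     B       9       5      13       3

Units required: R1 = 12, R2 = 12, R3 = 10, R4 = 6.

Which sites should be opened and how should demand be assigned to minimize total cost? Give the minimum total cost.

Minimum total cost: 614

Open {A, B}: R1→A 11·12=132, R2→B 5·12=60, R3→A 14·10=140, R4→A 6·6=36.
Loads: A carries 28/31, B carries 12/16. Service 368; fixed 246; total 614.
Next best feasible plan costs 670.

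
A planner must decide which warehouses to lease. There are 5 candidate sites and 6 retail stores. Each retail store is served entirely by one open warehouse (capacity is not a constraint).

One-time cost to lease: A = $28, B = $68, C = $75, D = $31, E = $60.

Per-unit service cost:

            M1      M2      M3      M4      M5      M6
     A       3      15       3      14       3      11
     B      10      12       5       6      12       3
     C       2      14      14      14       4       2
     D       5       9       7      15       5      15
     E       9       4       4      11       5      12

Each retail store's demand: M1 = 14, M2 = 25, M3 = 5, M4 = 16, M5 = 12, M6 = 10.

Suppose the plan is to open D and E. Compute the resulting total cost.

Each retail store is assigned to its cheapest site among the open ones.
{D, E}: M1→D 5·14=70, M2→E 4·25=100, M3→E 4·5=20, M4→E 11·16=176, M5→D 5·12=60, M6→E 12·10=120. Service 546; fixed 91; total 637.

Total cost: 637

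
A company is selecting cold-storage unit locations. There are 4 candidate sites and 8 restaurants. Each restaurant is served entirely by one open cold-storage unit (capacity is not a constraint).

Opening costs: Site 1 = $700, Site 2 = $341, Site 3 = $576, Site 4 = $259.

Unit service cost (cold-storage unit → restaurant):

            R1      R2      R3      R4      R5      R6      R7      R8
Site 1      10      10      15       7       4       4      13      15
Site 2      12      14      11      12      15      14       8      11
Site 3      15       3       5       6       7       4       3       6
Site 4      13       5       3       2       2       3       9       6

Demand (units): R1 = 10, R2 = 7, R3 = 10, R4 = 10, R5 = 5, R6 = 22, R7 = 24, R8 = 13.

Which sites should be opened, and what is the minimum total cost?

Open Site 4 only; minimum total cost 844.

For any fixed open set, each restaurant goes to its cheapest open site; total = fixed + service.
{Site 4}: R1→Site 4 13·10=130, R2→Site 4 5·7=35, R3→Site 4 3·10=30, R4→Site 4 2·10=20, R5→Site 4 2·5=10, R6→Site 4 3·22=66, R7→Site 4 9·24=216, R8→Site 4 6·13=78. Service 585; fixed 259; total 844.
{Site 3}: service 554 + fixed 576 = 1130
{Site 2, Site 4}: service 551 + fixed 600 = 1151
{Site 1, Site 2, Site 3, Site 4}: R1→Site 1 10·10=100, R2→Site 3 3·7=21, R3→Site 4 3·10=30, R4→Site 4 2·10=20, R5→Site 4 2·5=10, R6→Site 4 3·22=66, R7→Site 3 3·24=72, R8→Site 3 6·13=78. Service 397; fixed 1876; total 2273.
(All 15 nonempty subsets were checked; Site 4 only is lowest.)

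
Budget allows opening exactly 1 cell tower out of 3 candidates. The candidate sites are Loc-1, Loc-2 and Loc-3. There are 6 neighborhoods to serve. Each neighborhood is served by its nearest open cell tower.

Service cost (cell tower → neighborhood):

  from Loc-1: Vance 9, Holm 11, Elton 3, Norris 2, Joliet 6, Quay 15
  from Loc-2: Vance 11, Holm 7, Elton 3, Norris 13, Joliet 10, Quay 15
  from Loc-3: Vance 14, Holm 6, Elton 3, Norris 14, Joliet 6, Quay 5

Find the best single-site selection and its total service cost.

With exactly 1 open, each neighborhood uses its cheapest among the chosen.
{Loc-1}: Vance→Loc-1 9, Holm→Loc-1 11, Elton→Loc-1 3, Norris→Loc-1 2, Joliet→Loc-1 6, Quay→Loc-1 15. Service cost 46.
{Loc-3}: service cost 48
{Loc-2}: service cost 59
Among all 3 size-1 choices, {Loc-1} is lowest.

Choose Loc-1 only; total service cost 46.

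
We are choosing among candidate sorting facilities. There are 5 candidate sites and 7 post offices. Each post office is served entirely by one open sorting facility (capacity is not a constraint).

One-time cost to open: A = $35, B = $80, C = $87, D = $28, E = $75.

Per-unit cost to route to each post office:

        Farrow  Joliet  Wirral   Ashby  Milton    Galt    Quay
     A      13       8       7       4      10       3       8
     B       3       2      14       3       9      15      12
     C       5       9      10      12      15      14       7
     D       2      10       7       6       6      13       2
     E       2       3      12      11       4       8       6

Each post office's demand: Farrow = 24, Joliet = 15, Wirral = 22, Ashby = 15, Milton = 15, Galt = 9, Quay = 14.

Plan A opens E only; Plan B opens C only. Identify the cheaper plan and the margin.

Plan A is cheaper by 378.

Plan A: {E}: Farrow→E 2·24=48, Joliet→E 3·15=45, Wirral→E 12·22=264, Ashby→E 11·15=165, Milton→E 4·15=60, Galt→E 8·9=72, Quay→E 6·14=84. Service 738; fixed 75; total 813.
Plan B: {C}: Farrow→C 5·24=120, Joliet→C 9·15=135, Wirral→C 10·22=220, Ashby→C 12·15=180, Milton→C 15·15=225, Galt→C 14·9=126, Quay→C 7·14=98. Service 1104; fixed 87; total 1191.
Difference: |813 − 1191| = 378.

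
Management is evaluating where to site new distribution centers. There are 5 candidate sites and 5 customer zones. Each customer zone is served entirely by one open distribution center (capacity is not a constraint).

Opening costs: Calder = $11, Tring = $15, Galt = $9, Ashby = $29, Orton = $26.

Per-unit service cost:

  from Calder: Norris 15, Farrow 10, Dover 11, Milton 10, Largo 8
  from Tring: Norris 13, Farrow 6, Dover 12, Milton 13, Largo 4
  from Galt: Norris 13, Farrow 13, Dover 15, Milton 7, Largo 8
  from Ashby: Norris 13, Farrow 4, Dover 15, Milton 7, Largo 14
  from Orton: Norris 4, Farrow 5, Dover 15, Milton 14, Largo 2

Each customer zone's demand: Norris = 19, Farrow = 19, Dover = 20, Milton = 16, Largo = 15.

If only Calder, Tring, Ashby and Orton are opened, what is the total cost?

Each customer zone is assigned to its cheapest site among the open ones.
{Calder, Tring, Ashby, Orton}: Norris→Orton 4·19=76, Farrow→Ashby 4·19=76, Dover→Calder 11·20=220, Milton→Ashby 7·16=112, Largo→Orton 2·15=30. Service 514; fixed 81; total 595.

Total cost: 595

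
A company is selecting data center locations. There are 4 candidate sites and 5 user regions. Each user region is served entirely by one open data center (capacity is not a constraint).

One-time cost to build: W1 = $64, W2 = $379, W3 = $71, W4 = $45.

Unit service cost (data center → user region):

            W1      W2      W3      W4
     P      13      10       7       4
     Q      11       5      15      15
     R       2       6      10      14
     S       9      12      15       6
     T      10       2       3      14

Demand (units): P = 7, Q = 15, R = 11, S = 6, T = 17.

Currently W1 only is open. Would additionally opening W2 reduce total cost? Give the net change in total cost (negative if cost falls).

No — net change +132 (cost rises by 132).

Current service cost with {W1}: 502.
Adding W2: each user region re-picks its cheapest; new service cost 255, saving 247.
Extra fixed cost: 379. Net change = 379 − 247 = 132.
(Totals: 566 → 698.)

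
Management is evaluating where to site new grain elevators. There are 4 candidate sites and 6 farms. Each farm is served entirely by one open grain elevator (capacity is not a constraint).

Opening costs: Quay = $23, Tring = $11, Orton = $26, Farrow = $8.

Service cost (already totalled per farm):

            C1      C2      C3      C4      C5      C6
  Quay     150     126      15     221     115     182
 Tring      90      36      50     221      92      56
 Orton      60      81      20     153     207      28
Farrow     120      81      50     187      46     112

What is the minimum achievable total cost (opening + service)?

For any fixed open set, each farm goes to its cheapest open site; total = fixed + service.
{Tring, Orton, Farrow}: C1→Orton 60, C2→Tring 36, C3→Orton 20, C4→Orton 153, C5→Farrow 46, C6→Orton 28. Service 343; fixed 45; total 388.
{Quay, Tring, Orton, Farrow}: service 338 + fixed 68 = 406
{Orton, Farrow}: service 388 + fixed 34 = 422
{Farrow}: service 596 + fixed 8 = 604
No other subset beats 388.

Minimum total cost: 388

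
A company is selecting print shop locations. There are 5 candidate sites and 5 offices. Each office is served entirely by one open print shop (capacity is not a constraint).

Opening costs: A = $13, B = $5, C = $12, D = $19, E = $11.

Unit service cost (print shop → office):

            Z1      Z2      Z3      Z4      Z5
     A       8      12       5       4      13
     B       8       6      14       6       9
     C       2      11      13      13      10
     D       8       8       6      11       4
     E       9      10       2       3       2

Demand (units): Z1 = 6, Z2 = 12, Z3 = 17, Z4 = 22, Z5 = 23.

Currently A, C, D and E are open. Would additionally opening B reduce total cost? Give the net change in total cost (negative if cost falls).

Current service cost with {A, C, D, E}: 254.
Adding B: each office re-picks its cheapest; new service cost 230, saving 24.
Extra fixed cost: 5. Net change = 5 − 24 = -19.
(Totals: 309 → 290.)

Yes — net change −19 (cost falls by 19).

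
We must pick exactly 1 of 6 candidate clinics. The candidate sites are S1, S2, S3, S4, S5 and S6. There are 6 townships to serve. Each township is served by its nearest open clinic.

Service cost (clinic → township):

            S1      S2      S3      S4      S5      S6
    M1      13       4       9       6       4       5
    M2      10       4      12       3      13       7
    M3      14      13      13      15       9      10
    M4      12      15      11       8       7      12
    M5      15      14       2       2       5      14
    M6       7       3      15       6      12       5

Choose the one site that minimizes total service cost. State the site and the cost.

With exactly 1 open, each township uses its cheapest among the chosen.
{S4}: M1→S4 6, M2→S4 3, M3→S4 15, M4→S4 8, M5→S4 2, M6→S4 6. Service cost 40.
{S5}: service cost 50
{S2}: service cost 53
Among all 6 size-1 choices, {S4} is lowest.

Choose S4 only; total service cost 40.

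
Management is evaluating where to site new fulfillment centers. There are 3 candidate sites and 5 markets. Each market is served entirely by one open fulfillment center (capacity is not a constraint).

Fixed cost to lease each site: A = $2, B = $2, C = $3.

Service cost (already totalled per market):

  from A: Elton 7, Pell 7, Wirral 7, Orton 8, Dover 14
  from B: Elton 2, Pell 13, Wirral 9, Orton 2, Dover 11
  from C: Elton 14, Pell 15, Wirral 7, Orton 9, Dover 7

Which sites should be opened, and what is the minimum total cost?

Open A, B and C; minimum total cost 32.

For any fixed open set, each market goes to its cheapest open site; total = fixed + service.
{A, B, C}: Elton→B 2, Pell→A 7, Wirral→A 7, Orton→B 2, Dover→C 7. Service 25; fixed 7; total 32.
{A, B}: Elton→B 2, Pell→A 7, Wirral→A 7, Orton→B 2, Dover→B 11. Service 29; fixed 4; total 33.
{B, C}: Elton→B 2, Pell→B 13, Wirral→C 7, Orton→B 2, Dover→C 7. Service 31; fixed 5; total 36.
{A}: service 43 + fixed 2 = 45
No other subset beats 32.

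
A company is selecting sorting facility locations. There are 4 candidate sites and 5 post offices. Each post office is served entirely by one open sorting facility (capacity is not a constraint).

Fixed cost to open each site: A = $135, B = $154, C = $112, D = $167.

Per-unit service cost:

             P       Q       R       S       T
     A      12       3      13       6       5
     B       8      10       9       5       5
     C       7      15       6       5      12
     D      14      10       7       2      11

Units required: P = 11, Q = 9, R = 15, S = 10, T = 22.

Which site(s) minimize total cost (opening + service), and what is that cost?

Open A and C; minimum total cost 601.

For any fixed open set, each post office goes to its cheapest open site; total = fixed + service.
{A, C}: P→C 7·11=77, Q→A 3·9=27, R→C 6·15=90, S→C 5·10=50, T→A 5·22=110. Service 354; fixed 247; total 601.
{B}: service 473 + fixed 154 = 627
{A}: service 524 + fixed 135 = 659
{A, B, C, D}: service 324 + fixed 568 = 892
No other subset beats 601.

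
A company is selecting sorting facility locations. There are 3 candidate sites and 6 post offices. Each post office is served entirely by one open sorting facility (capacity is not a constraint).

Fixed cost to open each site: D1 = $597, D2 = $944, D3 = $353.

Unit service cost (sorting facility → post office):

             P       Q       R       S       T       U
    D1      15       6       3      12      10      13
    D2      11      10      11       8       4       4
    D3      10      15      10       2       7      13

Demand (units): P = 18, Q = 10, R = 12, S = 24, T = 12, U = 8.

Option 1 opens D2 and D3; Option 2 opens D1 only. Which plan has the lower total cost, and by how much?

Option 1: {D2, D3}: P→D3 10·18=180, Q→D2 10·10=100, R→D3 10·12=120, S→D3 2·24=48, T→D2 4·12=48, U→D2 4·8=32. Service 528; fixed 1297; total 1825.
Option 2: {D1}: P→D1 15·18=270, Q→D1 6·10=60, R→D1 3·12=36, S→D1 12·24=288, T→D1 10·12=120, U→D1 13·8=104. Service 878; fixed 597; total 1475.
Difference: |1825 − 1475| = 350.

Option 2 is cheaper by 350.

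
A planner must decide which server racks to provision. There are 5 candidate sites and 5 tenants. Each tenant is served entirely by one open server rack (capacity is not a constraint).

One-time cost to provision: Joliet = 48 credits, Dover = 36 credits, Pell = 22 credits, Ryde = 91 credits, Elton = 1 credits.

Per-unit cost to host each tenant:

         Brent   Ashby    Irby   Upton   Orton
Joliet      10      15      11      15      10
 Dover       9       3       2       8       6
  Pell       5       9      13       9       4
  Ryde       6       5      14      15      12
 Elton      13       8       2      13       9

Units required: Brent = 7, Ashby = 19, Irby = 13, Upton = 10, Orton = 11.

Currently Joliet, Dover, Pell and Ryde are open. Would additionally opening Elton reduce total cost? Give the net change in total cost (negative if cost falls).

No — net change +1 (cost rises by 1).

Current service cost with {Joliet, Dover, Pell, Ryde}: 242.
Adding Elton: each tenant re-picks its cheapest; new service cost 242, saving 0.
Extra fixed cost: 1. Net change = 1 − 0 = 1.
(Totals: 439 → 440.)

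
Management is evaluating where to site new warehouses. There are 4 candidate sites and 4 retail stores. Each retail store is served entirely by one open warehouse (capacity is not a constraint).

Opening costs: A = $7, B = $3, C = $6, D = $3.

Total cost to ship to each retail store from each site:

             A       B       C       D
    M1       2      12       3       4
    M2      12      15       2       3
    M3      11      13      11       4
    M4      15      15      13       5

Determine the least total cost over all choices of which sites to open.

For any fixed open set, each retail store goes to its cheapest open site; total = fixed + service.
{D}: M1→D 4, M2→D 3, M3→D 4, M4→D 5. Service 16; fixed 3; total 19.
{B, D}: service 16 + fixed 6 = 22
{C, D}: M1→C 3, M2→C 2, M3→D 4, M4→D 5. Service 14; fixed 9; total 23.
{A, B, C, D}: M1→A 2, M2→C 2, M3→D 4, M4→D 5. Service 13; fixed 19; total 32.
(All 15 nonempty subsets were checked; D only is lowest.)

Minimum total cost: 19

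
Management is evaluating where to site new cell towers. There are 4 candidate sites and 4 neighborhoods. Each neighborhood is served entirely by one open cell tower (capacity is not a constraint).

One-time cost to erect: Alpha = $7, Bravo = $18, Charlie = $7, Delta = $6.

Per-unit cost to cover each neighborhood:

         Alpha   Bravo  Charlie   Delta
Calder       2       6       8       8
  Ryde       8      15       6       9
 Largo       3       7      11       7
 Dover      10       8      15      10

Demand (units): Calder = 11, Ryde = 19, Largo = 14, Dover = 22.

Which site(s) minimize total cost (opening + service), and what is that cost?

For any fixed open set, each neighborhood goes to its cheapest open site; total = fixed + service.
{Alpha, Bravo, Charlie}: Calder→Alpha 2·11=22, Ryde→Charlie 6·19=114, Largo→Alpha 3·14=42, Dover→Bravo 8·22=176. Service 354; fixed 32; total 386.
{Alpha, Bravo, Charlie, Delta}: Calder→Alpha 2·11=22, Ryde→Charlie 6·19=114, Largo→Alpha 3·14=42, Dover→Bravo 8·22=176. Service 354; fixed 38; total 392.
{Alpha, Charlie}: service 398 + fixed 14 = 412
{Delta}: service 577 + fixed 6 = 583
No other subset beats 386.

Open Alpha, Bravo and Charlie; minimum total cost 386.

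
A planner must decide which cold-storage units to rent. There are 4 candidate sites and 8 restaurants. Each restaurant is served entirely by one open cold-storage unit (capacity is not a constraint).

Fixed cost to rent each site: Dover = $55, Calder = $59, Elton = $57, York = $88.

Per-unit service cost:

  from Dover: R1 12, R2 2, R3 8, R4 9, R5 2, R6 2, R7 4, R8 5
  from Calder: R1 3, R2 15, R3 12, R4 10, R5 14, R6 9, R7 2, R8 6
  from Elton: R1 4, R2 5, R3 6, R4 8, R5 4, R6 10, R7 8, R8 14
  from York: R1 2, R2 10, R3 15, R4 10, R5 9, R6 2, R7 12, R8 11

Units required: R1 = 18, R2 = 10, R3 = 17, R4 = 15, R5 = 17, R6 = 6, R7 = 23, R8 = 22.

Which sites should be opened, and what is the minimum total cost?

For any fixed open set, each restaurant goes to its cheapest open site; total = fixed + service.
{Dover, Calder}: R1→Calder 3·18=54, R2→Dover 2·10=20, R3→Dover 8·17=136, R4→Dover 9·15=135, R5→Dover 2·17=34, R6→Dover 2·6=12, R7→Calder 2·23=46, R8→Dover 5·22=110. Service 547; fixed 114; total 661.
{Dover, Calder, Elton}: R1→Calder 3·18=54, R2→Dover 2·10=20, R3→Elton 6·17=102, R4→Elton 8·15=120, R5→Dover 2·17=34, R6→Dover 2·6=12, R7→Calder 2·23=46, R8→Dover 5·22=110. Service 498; fixed 171; total 669.
{Dover, Elton}: R1→Elton 4·18=72, R2→Dover 2·10=20, R3→Elton 6·17=102, R4→Elton 8·15=120, R5→Dover 2·17=34, R6→Dover 2·6=12, R7→Dover 4·23=92, R8→Dover 5·22=110. Service 562; fixed 112; total 674.
{Dover, Calder, Elton, York}: service 480 + fixed 259 = 739
(All 15 nonempty subsets were checked; Dover and Calder is lowest.)

Open Dover and Calder; minimum total cost 661.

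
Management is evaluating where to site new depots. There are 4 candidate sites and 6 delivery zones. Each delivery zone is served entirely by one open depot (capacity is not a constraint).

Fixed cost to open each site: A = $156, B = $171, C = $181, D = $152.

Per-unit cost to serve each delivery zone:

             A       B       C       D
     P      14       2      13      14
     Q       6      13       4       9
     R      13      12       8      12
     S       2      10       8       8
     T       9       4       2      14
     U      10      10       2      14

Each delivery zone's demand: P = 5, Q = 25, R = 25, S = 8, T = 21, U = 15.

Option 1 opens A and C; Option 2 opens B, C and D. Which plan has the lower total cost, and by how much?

Option 1 is cheaper by 160.

Option 1: {A, C}: P→C 13·5=65, Q→C 4·25=100, R→C 8·25=200, S→A 2·8=16, T→C 2·21=42, U→C 2·15=30. Service 453; fixed 337; total 790.
Option 2: {B, C, D}: P→B 2·5=10, Q→C 4·25=100, R→C 8·25=200, S→C 8·8=64, T→C 2·21=42, U→C 2·15=30. Service 446; fixed 504; total 950.
Difference: |790 − 950| = 160.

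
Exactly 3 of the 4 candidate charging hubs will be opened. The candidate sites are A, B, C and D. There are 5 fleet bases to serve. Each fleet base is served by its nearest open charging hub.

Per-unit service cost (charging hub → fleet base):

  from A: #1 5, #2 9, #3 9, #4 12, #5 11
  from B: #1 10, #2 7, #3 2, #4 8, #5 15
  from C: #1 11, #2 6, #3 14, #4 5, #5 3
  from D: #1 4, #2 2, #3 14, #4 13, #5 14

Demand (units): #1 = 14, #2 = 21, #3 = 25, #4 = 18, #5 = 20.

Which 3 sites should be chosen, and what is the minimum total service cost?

With exactly 3 open, each fleet base uses its cheapest among the chosen.
{B, C, D}: #1→D 4·14=56, #2→D 2·21=42, #3→B 2·25=50, #4→C 5·18=90, #5→C 3·20=60. Service cost 298.
{A, B, C}: service cost 396
{A, C, D}: service cost 473
Among all 4 size-3 choices, {B, C, D} is lowest.

Choose B, C and D; total service cost 298.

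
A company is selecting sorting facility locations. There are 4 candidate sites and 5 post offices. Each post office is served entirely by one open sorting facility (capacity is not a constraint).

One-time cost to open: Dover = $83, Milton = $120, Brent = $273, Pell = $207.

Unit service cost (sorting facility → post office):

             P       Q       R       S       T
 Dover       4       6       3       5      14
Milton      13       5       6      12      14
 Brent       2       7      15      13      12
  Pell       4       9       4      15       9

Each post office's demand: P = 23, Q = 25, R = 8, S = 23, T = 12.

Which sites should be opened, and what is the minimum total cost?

For any fixed open set, each post office goes to its cheapest open site; total = fixed + service.
{Dover}: P→Dover 4·23=92, Q→Dover 6·25=150, R→Dover 3·8=24, S→Dover 5·23=115, T→Dover 14·12=168. Service 549; fixed 83; total 632.
{Dover, Milton}: service 524 + fixed 203 = 727
{Dover, Pell}: service 489 + fixed 290 = 779
{Dover, Milton, Brent, Pell}: P→Brent 2·23=46, Q→Milton 5·25=125, R→Dover 3·8=24, S→Dover 5·23=115, T→Pell 9·12=108. Service 418; fixed 683; total 1101.
No other subset beats 632.

Open Dover only; minimum total cost 632.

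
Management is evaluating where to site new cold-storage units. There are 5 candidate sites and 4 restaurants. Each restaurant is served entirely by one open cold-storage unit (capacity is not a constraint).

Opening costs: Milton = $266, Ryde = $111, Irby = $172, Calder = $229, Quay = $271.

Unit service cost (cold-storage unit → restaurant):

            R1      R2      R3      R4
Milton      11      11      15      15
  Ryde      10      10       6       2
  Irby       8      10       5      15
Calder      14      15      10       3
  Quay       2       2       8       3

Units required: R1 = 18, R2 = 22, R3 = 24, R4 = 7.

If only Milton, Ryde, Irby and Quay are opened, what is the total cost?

Each restaurant is assigned to its cheapest site among the open ones.
{Milton, Ryde, Irby, Quay}: R1→Quay 2·18=36, R2→Quay 2·22=44, R3→Irby 5·24=120, R4→Ryde 2·7=14. Service 214; fixed 820; total 1034.

Total cost: 1034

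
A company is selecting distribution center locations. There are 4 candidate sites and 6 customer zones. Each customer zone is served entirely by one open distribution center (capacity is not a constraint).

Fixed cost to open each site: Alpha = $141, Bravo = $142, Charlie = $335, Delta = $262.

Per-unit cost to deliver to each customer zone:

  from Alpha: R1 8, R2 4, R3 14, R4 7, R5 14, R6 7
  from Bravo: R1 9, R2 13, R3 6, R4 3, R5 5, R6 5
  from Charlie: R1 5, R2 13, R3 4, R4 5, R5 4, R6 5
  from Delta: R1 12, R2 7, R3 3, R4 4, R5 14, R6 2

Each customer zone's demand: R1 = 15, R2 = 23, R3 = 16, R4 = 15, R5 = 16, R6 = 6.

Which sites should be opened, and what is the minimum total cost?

Open Alpha and Bravo; minimum total cost 746.

For any fixed open set, each customer zone goes to its cheapest open site; total = fixed + service.
{Alpha, Bravo}: R1→Alpha 8·15=120, R2→Alpha 4·23=92, R3→Bravo 6·16=96, R4→Bravo 3·15=45, R5→Bravo 5·16=80, R6→Bravo 5·6=30. Service 463; fixed 283; total 746.
{Bravo}: service 685 + fixed 142 = 827
{Alpha, Charlie}: service 400 + fixed 476 = 876
{Alpha, Bravo, Charlie, Delta}: service 336 + fixed 880 = 1216
(All 15 nonempty subsets were checked; Alpha and Bravo is lowest.)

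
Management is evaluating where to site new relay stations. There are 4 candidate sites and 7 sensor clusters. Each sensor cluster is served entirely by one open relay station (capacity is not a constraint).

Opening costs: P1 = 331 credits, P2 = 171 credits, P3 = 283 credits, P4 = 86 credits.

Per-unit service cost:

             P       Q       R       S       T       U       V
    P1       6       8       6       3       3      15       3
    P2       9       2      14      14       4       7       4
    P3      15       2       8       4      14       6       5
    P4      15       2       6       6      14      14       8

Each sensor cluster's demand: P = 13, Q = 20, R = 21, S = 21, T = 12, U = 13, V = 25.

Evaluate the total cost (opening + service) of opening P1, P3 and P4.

Total cost: 1196

Each sensor cluster is assigned to its cheapest site among the open ones.
{P1, P3, P4}: P→P1 6·13=78, Q→P3 2·20=40, R→P1 6·21=126, S→P1 3·21=63, T→P1 3·12=36, U→P3 6·13=78, V→P1 3·25=75. Service 496; fixed 700; total 1196.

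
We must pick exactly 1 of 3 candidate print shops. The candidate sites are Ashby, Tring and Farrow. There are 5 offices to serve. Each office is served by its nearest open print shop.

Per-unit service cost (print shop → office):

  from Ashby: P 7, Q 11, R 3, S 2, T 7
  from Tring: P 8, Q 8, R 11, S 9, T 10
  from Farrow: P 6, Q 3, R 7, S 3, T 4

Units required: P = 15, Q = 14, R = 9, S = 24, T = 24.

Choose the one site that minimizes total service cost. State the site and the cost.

Choose Farrow only; total service cost 363.

With exactly 1 open, each office uses its cheapest among the chosen.
{Farrow}: P→Farrow 6·15=90, Q→Farrow 3·14=42, R→Farrow 7·9=63, S→Farrow 3·24=72, T→Farrow 4·24=96. Service cost 363.
{Ashby}: service cost 502
{Tring}: service cost 787
Among all 3 size-1 choices, {Farrow} is lowest.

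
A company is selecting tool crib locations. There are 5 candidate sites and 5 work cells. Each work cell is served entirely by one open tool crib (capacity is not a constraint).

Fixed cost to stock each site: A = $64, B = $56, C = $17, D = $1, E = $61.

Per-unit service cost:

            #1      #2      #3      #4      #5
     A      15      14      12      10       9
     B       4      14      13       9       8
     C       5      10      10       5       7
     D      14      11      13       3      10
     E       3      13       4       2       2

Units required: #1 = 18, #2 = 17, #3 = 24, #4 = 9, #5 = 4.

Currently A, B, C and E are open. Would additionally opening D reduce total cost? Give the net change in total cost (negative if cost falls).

No — net change +1 (cost rises by 1).

Current service cost with {A, B, C, E}: 346.
Adding D: each work cell re-picks its cheapest; new service cost 346, saving 0.
Extra fixed cost: 1. Net change = 1 − 0 = 1.
(Totals: 544 → 545.)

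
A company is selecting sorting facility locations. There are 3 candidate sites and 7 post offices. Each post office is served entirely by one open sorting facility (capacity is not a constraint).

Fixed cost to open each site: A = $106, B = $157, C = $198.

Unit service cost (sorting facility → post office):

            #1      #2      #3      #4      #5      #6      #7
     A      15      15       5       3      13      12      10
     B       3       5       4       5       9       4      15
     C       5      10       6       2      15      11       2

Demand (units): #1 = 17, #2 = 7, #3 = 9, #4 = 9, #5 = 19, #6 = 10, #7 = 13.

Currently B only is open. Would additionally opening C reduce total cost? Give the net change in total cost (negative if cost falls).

Current service cost with {B}: 573.
Adding C: each post office re-picks its cheapest; new service cost 377, saving 196.
Extra fixed cost: 198. Net change = 198 − 196 = 2.
(Totals: 730 → 732.)

No — net change +2 (cost rises by 2).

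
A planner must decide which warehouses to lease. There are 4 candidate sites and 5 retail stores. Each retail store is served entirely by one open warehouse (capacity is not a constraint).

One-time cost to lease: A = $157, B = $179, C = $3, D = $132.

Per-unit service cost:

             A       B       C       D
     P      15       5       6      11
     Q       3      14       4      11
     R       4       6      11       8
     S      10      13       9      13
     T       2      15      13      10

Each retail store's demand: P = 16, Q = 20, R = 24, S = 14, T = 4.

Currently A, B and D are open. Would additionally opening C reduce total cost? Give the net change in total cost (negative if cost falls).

Current service cost with {A, B, D}: 384.
Adding C: each retail store re-picks its cheapest; new service cost 370, saving 14.
Extra fixed cost: 3. Net change = 3 − 14 = -11.
(Totals: 852 → 841.)

Yes — net change −11 (cost falls by 11).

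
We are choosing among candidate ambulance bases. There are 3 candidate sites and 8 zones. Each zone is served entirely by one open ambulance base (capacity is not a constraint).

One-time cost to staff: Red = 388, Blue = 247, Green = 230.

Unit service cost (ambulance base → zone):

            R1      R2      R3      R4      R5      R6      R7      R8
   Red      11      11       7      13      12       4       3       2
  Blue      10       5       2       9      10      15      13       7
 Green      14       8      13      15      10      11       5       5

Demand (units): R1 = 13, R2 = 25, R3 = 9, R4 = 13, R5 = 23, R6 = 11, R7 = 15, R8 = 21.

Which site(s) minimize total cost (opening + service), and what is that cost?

Open Blue only; minimum total cost 1374.

For any fixed open set, each zone goes to its cheapest open site; total = fixed + service.
{Blue}: R1→Blue 10·13=130, R2→Blue 5·25=125, R3→Blue 2·9=18, R4→Blue 9·13=117, R5→Blue 10·23=230, R6→Blue 15·11=165, R7→Blue 13·15=195, R8→Blue 7·21=147. Service 1127; fixed 247; total 1374.
{Red, Blue}: R1→Blue 10·13=130, R2→Blue 5·25=125, R3→Blue 2·9=18, R4→Blue 9·13=117, R5→Blue 10·23=230, R6→Red 4·11=44, R7→Red 3·15=45, R8→Red 2·21=42. Service 751; fixed 635; total 1386.
{Blue, Green}: R1→Blue 10·13=130, R2→Blue 5·25=125, R3→Blue 2·9=18, R4→Blue 9·13=117, R5→Blue 10·23=230, R6→Green 11·11=121, R7→Green 5·15=75, R8→Green 5·21=105. Service 921; fixed 477; total 1398.
{Red, Blue, Green}: service 751 + fixed 865 = 1616
No other subset beats 1374.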